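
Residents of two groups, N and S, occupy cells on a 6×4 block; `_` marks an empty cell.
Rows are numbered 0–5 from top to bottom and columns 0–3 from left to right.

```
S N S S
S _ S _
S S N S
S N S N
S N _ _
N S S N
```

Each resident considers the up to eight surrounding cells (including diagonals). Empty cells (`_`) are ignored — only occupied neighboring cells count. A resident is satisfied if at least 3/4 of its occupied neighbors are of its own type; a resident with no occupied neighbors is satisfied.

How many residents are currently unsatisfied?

(0,0)S 1/2 ✗
(0,1)N 0/4 ✗
(0,2)S 2/3 ✗
(0,3)S 2/2 ✓
(1,0)S 3/4 ✓
(1,2)S 4/6 ✗
(2,0)S 3/4 ✓
(2,1)S 5/7 ✗
(2,2)N 2/6 ✗
(2,3)S 2/4 ✗
(3,0)S 3/5 ✗
(3,1)N 2/7 ✗
(3,2)S 2/6 ✗
(3,3)N 1/3 ✗
(4,0)S 2/5 ✗
(4,1)N 2/7 ✗
(5,0)N 1/3 ✗
(5,1)S 2/4 ✗
(5,2)S 1/3 ✗
(5,3)N 0/1 ✗
Unsatisfied: (0,0), (0,1), (0,2), (1,2), (2,1), (2,2), (2,3), (3,0), (3,1), (3,2), (3,3), (4,0), (4,1), (5,0), (5,1), (5,2), (5,3) — 17 in total.

17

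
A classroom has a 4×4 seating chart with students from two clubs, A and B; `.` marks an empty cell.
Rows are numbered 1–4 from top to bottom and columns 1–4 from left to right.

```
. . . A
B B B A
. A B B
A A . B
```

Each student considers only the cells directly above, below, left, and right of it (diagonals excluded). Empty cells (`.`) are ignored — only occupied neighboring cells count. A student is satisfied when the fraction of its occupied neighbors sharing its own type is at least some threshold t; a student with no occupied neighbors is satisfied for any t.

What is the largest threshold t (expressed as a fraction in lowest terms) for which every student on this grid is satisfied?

1/3

(1,4)A 1/1
(2,1)B 1/1
(2,2)B 2/3
(2,3)B 2/3
(2,4)A 1/3
(3,2)A 1/3
(3,3)B 2/3
(3,4)B 2/3
(4,1)A 1/1
(4,2)A 2/2
(4,4)B 1/1
The smallest same-type fraction is 1/3 at (2,4), which reduces to 1/3. Any threshold above that leaves this student unsatisfied.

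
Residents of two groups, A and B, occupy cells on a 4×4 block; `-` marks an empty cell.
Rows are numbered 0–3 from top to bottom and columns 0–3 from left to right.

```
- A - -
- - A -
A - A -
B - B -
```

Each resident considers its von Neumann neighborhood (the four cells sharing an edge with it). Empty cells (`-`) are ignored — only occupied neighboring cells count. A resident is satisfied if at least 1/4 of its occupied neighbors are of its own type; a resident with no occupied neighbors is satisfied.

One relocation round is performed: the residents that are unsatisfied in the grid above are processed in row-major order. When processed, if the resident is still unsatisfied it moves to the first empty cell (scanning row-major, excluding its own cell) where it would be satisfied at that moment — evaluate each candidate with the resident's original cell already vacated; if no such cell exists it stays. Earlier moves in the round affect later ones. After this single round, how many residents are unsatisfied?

Initially unsatisfied (in order): (2,0), (3,0), (3,2).
  (2,0) → (0,0).
  (3,0): now satisfied by earlier moves; stays.
  (3,2) → (0,3).
Resulting grid:
A A - B
- - A -
- - A -
B - - -
All satisfied now.

0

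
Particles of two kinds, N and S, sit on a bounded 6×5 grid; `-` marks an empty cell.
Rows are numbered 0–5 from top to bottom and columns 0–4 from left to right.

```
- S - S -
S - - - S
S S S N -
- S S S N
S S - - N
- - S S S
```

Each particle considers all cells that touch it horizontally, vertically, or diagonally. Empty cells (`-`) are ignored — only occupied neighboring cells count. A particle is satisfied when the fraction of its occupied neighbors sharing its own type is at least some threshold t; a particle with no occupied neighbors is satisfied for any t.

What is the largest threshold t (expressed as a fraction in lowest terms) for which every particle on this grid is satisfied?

1/5

Row 0: (0,1)S 1/1 · (0,3)S 1/1
Row 1: (1,0)S 3/3 · (1,4)S 1/2
Row 2: (2,0)S 3/3 · (2,1)S 5/5 · (2,2)S 4/5 · (2,3)N 1/5
Row 3: (3,1)S 6/6 · (3,2)S 5/6 · (3,3)S 2/5 · (3,4)N 2/3
Row 4: (4,0)S 2/2 · (4,1)S 4/4 · (4,4)N 1/4
Row 5: (5,2)S 2/2 · (5,3)S 2/3 · (5,4)S 1/2
The smallest same-type fraction is 1/5 at (2,3), which reduces to 1/5. Any threshold above that leaves this particle unsatisfied.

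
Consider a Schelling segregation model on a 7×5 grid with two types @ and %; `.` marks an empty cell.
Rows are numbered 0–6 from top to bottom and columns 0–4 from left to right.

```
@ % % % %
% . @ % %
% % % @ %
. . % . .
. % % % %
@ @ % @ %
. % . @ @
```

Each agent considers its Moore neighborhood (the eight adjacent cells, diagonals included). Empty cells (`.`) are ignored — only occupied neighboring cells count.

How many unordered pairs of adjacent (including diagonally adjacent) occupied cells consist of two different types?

Scan each occupied cell's neighbors to the right and below (and the two forward diagonals) so each pair is counted once.
Row 0: @(0,0)–%(0,1)≠ @(0,0)–%(1,0)≠ %(0,1)–%(0,2)= %(0,1)–@(1,2)≠ %(0,1)–%(1,0)= %(0,2)–%(0,3)= %(0,2)–@(1,2)≠ %(0,2)–%(1,3)= %(0,3)–%(0,4)= %(0,3)–%(1,3)= %(0,3)–%(1,4)= %(0,3)–@(1,2)≠ %(0,4)–%(1,4)= %(0,4)–%(1,3)=  → 5/14 unlike.
Row 1: %(1,0)–%(2,0)= %(1,0)–%(2,1)= @(1,2)–%(1,3)≠ @(1,2)–%(2,2)≠ @(1,2)–@(2,3)= @(1,2)–%(2,1)≠ %(1,3)–%(1,4)= %(1,3)–@(2,3)≠ %(1,3)–%(2,4)= %(1,3)–%(2,2)= %(1,4)–%(2,4)= %(1,4)–@(2,3)≠  → 5/12 unlike.
Row 2: %(2,0)–%(2,1)= %(2,1)–%(2,2)= %(2,1)–%(3,2)= %(2,2)–@(2,3)≠ %(2,2)–%(3,2)= @(2,3)–%(2,4)≠ @(2,3)–%(3,2)≠  → 3/7 unlike.
Row 3: %(3,2)–%(4,2)= %(3,2)–%(4,3)= %(3,2)–%(4,1)=  → 0/3 unlike.
Row 4: %(4,1)–%(4,2)= %(4,1)–@(5,1)≠ %(4,1)–%(5,2)= %(4,1)–@(5,0)≠ %(4,2)–%(4,3)= %(4,2)–%(5,2)= %(4,2)–@(5,3)≠ %(4,2)–@(5,1)≠ %(4,3)–%(4,4)= %(4,3)–@(5,3)≠ %(4,3)–%(5,4)= %(4,3)–%(5,2)= %(4,4)–%(5,4)= %(4,4)–@(5,3)≠  → 6/14 unlike.
Row 5: @(5,0)–@(5,1)= @(5,0)–%(6,1)≠ @(5,1)–%(5,2)≠ @(5,1)–%(6,1)≠ %(5,2)–@(5,3)≠ %(5,2)–@(6,3)≠ %(5,2)–%(6,1)= @(5,3)–%(5,4)≠ @(5,3)–@(6,3)= @(5,3)–@(6,4)= %(5,4)–@(6,4)≠ %(5,4)–@(6,3)≠  → 8/12 unlike.
Row 6: @(6,3)–@(6,4)=  → 0/1 unlike.
Total adjacent occupied pairs: 63; unlike-type pairs: 27.

27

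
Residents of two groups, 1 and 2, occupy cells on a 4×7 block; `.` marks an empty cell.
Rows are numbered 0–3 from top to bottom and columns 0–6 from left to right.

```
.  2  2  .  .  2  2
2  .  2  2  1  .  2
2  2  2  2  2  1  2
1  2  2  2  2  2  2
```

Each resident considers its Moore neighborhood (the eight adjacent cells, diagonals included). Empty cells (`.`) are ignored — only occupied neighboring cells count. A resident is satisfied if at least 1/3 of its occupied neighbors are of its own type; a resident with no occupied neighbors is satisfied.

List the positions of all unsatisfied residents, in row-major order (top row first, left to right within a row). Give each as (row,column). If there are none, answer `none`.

(1,4), (2,5), (3,0)

(0,1)2 3/3 ✓
(0,2)2 3/3 ✓
(0,5)2 2/3 ✓
(0,6)2 2/2 ✓
(1,0)2 3/3 ✓
(1,2)2 6/6 ✓
(1,3)2 5/6 ✓
(1,4)1 1/5 ✗
(1,6)2 3/4 ✓
(2,0)2 3/4 ✓
(2,1)2 6/7 ✓
(2,2)2 7/7 ✓
(2,3)2 7/8 ✓
(2,4)2 5/7 ✓
(2,5)1 1/7 ✗
(2,6)2 3/4 ✓
(3,0)1 0/3 ✗
(3,1)2 4/5 ✓
(3,2)2 5/5 ✓
(3,3)2 5/5 ✓
(3,4)2 4/5 ✓
(3,5)2 4/5 ✓
(3,6)2 2/3 ✓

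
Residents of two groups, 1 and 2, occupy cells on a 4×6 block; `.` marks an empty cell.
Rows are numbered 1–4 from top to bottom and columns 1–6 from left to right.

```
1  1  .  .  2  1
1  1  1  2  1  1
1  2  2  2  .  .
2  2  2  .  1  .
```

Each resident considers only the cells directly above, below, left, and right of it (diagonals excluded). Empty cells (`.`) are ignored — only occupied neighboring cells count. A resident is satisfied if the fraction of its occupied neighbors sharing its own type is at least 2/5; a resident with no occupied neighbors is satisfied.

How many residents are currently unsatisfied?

Row 1: (1,1)1 2/2 satisfied · (1,2)1 2/2 satisfied · (1,5)2 0/2 not · (1,6)1 1/2 satisfied
Row 2: (2,1)1 3/3 satisfied · (2,2)1 3/4 satisfied · (2,3)1 1/3 not · (2,4)2 1/3 not · (2,5)1 1/3 not · (2,6)1 2/2 satisfied
Row 3: (3,1)1 1/3 not · (3,2)2 2/4 satisfied · (3,3)2 3/4 satisfied · (3,4)2 2/2 satisfied
Row 4: (4,1)2 1/2 satisfied · (4,2)2 3/3 satisfied · (4,3)2 2/2 satisfied · (4,5)1 0/0 satisfied
Unsatisfied: (1,5), (2,3), (2,4), (2,5), (3,1) — 5 in total.

5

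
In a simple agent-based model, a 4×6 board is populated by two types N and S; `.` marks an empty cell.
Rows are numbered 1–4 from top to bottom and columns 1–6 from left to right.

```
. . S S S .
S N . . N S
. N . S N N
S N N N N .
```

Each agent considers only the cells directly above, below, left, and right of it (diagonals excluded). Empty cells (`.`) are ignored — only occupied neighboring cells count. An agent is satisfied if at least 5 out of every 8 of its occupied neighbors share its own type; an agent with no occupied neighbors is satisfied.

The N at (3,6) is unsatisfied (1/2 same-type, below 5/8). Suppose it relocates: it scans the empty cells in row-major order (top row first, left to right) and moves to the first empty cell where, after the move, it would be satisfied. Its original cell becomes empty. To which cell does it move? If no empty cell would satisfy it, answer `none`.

(3,3)

Vacating (3,6). Empty cells in order:
  (1,1): 0/1 same-type → still unsatisfied.
  (1,2): 1/2 same-type → still unsatisfied.
  (1,6): 0/2 same-type → still unsatisfied.
  (2,3): 1/2 same-type → still unsatisfied.
  (2,4): 1/3 same-type → still unsatisfied.
  (3,1): 1/3 same-type → still unsatisfied.
  (3,3): 2/3 same-type → satisfied — stop here.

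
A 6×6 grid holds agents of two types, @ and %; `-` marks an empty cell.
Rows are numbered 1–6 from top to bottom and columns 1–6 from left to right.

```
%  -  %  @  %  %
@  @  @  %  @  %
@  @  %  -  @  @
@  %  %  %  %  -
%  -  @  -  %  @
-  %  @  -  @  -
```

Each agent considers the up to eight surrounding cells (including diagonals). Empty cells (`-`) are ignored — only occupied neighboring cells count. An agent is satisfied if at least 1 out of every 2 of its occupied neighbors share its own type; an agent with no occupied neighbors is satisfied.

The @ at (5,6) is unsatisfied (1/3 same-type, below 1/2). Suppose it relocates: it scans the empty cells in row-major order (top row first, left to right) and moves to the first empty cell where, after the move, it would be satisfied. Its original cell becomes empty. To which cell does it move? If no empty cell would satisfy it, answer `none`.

Vacating (5,6). Empty cells in order:
  (1,2): 3/5 same-type → satisfied — stop here.

(1,2)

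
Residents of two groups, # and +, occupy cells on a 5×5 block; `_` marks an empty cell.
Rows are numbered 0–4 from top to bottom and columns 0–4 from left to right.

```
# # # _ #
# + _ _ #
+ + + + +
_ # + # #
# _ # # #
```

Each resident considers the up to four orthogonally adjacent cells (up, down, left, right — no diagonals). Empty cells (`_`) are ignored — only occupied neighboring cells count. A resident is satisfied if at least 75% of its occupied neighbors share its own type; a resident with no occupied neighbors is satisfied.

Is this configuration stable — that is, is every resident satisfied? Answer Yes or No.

No

(0,0)# 2/2 ok
(0,1)# 2/3 unhappy
(0,2)# 1/1 ok
(0,4)# 1/1 ok
(1,0)# 1/3 unhappy
(1,1)+ 1/3 unhappy
(1,4)# 1/2 unhappy
(2,0)+ 1/2 unhappy
(2,1)+ 3/4 ok
(2,2)+ 3/3 ok
(2,3)+ 2/3 unhappy
(2,4)+ 1/3 unhappy
(3,1)# 0/2 unhappy
(3,2)+ 1/4 unhappy
(3,3)# 2/4 unhappy
(3,4)# 2/3 unhappy
(4,0)# 0/0 ok
(4,2)# 1/2 unhappy
(4,3)# 3/3 ok
(4,4)# 2/2 ok
For instance (0,1) has only 2/3 same-type neighbors, below 3/4.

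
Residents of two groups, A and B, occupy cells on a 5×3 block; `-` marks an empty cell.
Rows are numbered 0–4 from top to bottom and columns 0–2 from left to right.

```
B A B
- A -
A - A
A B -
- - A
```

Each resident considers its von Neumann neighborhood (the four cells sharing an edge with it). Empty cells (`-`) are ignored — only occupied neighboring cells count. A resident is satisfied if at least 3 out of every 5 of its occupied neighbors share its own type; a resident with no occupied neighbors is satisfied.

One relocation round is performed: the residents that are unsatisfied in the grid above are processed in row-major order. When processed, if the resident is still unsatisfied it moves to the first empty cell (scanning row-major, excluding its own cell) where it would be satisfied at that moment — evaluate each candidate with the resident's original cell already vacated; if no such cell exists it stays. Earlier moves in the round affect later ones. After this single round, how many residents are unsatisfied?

2

Initially unsatisfied (in order): (0,0), (0,1), (0,2), (3,0), (3,1).
  (0,0): no empty cell satisfies it; stays.
  (0,1) → (1,0).
  (0,2): now satisfied by earlier moves; stays.
  (3,0) → (1,2).
  (3,1): now satisfied by earlier moves; stays.
Resulting grid:
B - B
A A A
A - A
- B -
- - A
Unsatisfied now: (0,0), (0,2).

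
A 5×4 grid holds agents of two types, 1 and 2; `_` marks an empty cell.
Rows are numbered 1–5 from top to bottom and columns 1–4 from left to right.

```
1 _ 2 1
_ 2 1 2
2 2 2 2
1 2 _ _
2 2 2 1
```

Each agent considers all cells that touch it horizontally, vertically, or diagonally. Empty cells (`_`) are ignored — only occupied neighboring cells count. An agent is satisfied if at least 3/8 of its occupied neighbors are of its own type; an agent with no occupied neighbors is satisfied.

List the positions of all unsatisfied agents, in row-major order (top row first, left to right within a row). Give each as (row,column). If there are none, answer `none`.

(1,1), (1,4), (2,3), (4,1), (5,4)

Row 1: (1,1)1 0/1 unhappy · (1,3)2 2/4 ok · (1,4)1 1/3 unhappy
Row 2: (2,2)2 4/6 ok · (2,3)1 1/7 unhappy · (2,4)2 3/5 ok
Row 3: (3,1)2 3/4 ok · (3,2)2 4/6 ok · (3,3)2 5/6 ok · (3,4)2 2/3 ok
Row 4: (4,1)1 0/5 unhappy · (4,2)2 6/7 ok
Row 5: (5,1)2 2/3 ok · (5,2)2 3/4 ok · (5,3)2 2/3 ok · (5,4)1 0/1 unhappy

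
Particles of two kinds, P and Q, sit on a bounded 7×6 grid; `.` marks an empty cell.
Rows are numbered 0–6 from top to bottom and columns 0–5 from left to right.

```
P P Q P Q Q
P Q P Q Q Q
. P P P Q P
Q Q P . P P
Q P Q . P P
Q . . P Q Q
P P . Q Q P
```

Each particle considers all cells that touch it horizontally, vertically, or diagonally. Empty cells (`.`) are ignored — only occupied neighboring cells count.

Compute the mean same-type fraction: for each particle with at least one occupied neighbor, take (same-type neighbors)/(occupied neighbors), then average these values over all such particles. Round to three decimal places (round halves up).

0.524

Row 0: (0,0)P 2/3 · (0,1)P 3/5 · (0,2)Q 2/5 · (0,3)P 1/5 · (0,4)Q 4/5 · (0,5)Q 3/3
Row 1: (1,0)P 3/4 · (1,1)Q 1/7 · (1,2)P 5/8 · (1,3)Q 4/8 · (1,4)Q 5/8 · (1,5)Q 4/5
Row 2: (2,1)P 4/7 · (2,2)P 4/7 · (2,3)P 4/7 · (2,4)Q 3/7 · (2,5)P 2/5
Row 3: (3,0)Q 2/4 · (3,1)Q 3/7 · (3,2)P 4/6 · (3,4)P 5/6 · (3,5)P 4/5
Row 4: (4,0)Q 3/4 · (4,1)P 1/6 · (4,2)Q 1/4 · (4,4)P 4/6 · (4,5)P 3/5
Row 5: (5,0)Q 1/4 · (5,3)P 1/5 · (5,4)Q 3/7 · (5,5)Q 2/5
Row 6: (6,0)P 1/2 · (6,1)P 1/2 · (6,3)Q 2/3 · (6,4)Q 3/5 · (6,5)P 0/3
Sum over 36 particles: 2/3 + 3/5 + 2/5 + 1/5 + 4/5 + 3/3 + 3/4 + 1/7 + 5/8 + 4/8 + 5/8 + 4/5 + 4/7 + 4/7 + 4/7 + 3/7 + 2/5 + 2/4 + 3/7 + 4/6 + 5/6 + 4/5 + 3/4 + 1/6 + 1/4 + 4/6 + 3/5 + 1/4 + 1/5 + 3/7 + 2/5 + 1/2 + 1/2 + 2/3 + 3/5 + 0/3 = 7921/420; mean = 7921/420 ÷ 36 = 7921/15120 = 0.523875… → 0.524.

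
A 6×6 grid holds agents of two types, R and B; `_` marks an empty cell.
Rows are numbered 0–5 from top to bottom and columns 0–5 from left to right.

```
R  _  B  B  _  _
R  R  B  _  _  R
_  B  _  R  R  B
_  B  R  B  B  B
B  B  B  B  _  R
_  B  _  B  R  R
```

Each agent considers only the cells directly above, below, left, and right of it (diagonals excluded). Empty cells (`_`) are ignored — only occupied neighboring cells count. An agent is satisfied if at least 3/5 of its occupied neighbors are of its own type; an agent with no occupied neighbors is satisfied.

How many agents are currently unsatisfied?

Row 0: (0,0)R 1/1 satisfied · (0,2)B 2/2 satisfied · (0,3)B 1/1 satisfied
Row 1: (1,0)R 2/2 satisfied · (1,1)R 1/3 not · (1,2)B 1/2 not · (1,5)R 0/1 not
Row 2: (2,1)B 1/2 not · (2,3)R 1/2 not · (2,4)R 1/3 not · (2,5)B 1/3 not
Row 3: (3,1)B 2/3 satisfied · (3,2)R 0/3 not · (3,3)B 2/4 not · (3,4)B 2/3 satisfied · (3,5)B 2/3 satisfied
Row 4: (4,0)B 1/1 satisfied · (4,1)B 4/4 satisfied · (4,2)B 2/3 satisfied · (4,3)B 3/3 satisfied · (4,5)R 1/2 not
Row 5: (5,1)B 1/1 satisfied · (5,3)B 1/2 not · (5,4)R 1/2 not · (5,5)R 2/2 satisfied
Unsatisfied: (1,1), (1,2), (1,5), (2,1), (2,3), (2,4), (2,5), (3,2), (3,3), (4,5), (5,3), (5,4) — 12 in total.

12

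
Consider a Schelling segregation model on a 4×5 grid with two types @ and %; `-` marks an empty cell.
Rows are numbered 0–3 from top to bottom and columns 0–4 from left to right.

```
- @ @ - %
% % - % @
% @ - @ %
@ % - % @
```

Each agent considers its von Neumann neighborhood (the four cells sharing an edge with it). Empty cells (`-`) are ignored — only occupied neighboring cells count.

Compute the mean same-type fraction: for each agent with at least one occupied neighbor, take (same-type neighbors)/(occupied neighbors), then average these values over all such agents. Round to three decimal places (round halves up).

0.211

Row 0: (0,1)@ 1/2 · (0,2)@ 1/1 · (0,4)% 0/1
Row 1: (1,0)% 2/2 · (1,1)% 1/3 · (1,3)% 0/2 · (1,4)@ 0/3
Row 2: (2,0)% 1/3 · (2,1)@ 0/3 · (2,3)@ 0/3 · (2,4)% 0/3
Row 3: (3,0)@ 0/2 · (3,1)% 0/2 · (3,3)% 0/2 · (3,4)@ 0/2
Sum over 15 agents: 1/2 + 1/1 + 0/1 + 2/2 + 1/3 + 0/2 + 0/3 + 1/3 + 0/3 + 0/3 + 0/3 + 0/2 + 0/2 + 0/2 + 0/2 = 19/6; mean = 19/6 ÷ 15 = 19/90 = 0.211111… → 0.211.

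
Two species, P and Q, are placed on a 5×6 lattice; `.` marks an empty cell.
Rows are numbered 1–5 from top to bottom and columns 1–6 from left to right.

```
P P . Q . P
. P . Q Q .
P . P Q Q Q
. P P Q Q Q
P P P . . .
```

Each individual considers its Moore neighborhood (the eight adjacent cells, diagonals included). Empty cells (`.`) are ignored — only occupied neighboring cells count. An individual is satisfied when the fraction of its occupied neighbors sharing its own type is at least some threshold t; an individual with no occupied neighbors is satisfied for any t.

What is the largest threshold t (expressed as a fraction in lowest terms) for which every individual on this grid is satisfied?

0/1

(1,1)P 2/2
(1,2)P 2/2
(1,4)Q 2/2
(1,6)P 0/1
(2,2)P 4/4
(2,4)Q 4/5
(2,5)Q 5/6
(3,1)P 2/2
(3,3)P 3/6
(3,4)Q 5/7
(3,5)Q 7/7
(3,6)Q 4/4
(4,2)P 6/6
(4,3)P 4/6
(4,4)Q 3/6
(4,5)Q 5/5
(4,6)Q 3/3
(5,1)P 2/2
(5,2)P 4/4
(5,3)P 3/4
The smallest same-type fraction is 0/1 at (1,6), which reduces to 0/1. Any threshold above that leaves this individual unsatisfied.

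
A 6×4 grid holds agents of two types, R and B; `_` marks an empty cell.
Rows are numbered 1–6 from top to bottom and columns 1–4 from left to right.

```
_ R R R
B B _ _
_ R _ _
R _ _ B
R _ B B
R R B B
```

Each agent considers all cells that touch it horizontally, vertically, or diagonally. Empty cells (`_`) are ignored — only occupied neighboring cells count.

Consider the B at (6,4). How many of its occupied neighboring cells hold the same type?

Occupied neighbors of (6,4): (5,3)=B, (5,4)=B, (6,3)=B.
Same type (B): 3 of 3.

3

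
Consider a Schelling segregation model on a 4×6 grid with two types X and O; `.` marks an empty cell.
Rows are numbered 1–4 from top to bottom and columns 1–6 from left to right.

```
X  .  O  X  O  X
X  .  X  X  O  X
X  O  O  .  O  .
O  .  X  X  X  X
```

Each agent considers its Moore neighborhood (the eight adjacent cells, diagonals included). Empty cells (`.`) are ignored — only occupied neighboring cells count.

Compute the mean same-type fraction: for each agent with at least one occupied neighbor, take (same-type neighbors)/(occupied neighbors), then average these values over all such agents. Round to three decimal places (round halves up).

0.390

Row 1: (1,1)X 1/1 · (1,3)O 0/3 · (1,4)X 2/5 · (1,5)O 1/5 · (1,6)X 1/3
Row 2: (2,1)X 2/3 · (2,3)X 2/5 · (2,4)X 2/7 · (2,5)O 2/6 · (2,6)X 1/4
Row 3: (3,1)X 1/3 · (3,2)O 2/6 · (3,3)O 1/5 · (3,5)O 1/6
Row 4: (4,1)O 1/2 · (4,3)X 1/3 · (4,4)X 2/4 · (4,5)X 2/3 · (4,6)X 1/2
Sum over 19 agents: 1/1 + 0/3 + 2/5 + 1/5 + 1/3 + 2/3 + 2/5 + 2/7 + 2/6 + 1/4 + 1/3 + 2/6 + 1/5 + 1/6 + 1/2 + 1/3 + 2/4 + 2/3 + 1/2 = 3109/420; mean = 3109/420 ÷ 19 = 3109/7980 = 0.389598… → 0.390.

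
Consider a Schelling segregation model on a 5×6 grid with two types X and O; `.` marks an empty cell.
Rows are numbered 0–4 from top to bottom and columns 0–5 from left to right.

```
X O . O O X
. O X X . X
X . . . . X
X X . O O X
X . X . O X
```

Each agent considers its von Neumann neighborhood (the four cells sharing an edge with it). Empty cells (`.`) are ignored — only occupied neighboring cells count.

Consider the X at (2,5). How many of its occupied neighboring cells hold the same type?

2

Occupied neighbors of (2,5): (1,5)=X, (3,5)=X.
Same type (X): 2 of 2.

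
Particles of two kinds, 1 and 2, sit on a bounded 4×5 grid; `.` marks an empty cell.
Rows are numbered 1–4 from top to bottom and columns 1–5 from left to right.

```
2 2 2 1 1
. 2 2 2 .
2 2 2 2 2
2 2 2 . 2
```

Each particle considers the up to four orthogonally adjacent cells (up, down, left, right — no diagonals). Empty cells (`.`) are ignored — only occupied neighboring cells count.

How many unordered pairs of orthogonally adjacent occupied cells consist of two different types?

Scan each occupied cell's neighbors to the right and below so each pair is counted once.
From row 1: 2 unlike of 7 pairs (running 2/7).
From row 2: 0 unlike of 5 pairs (running 2/12).
From row 3: 0 unlike of 8 pairs (running 2/20).
From row 4: 0 unlike of 2 pairs (running 2/22).
Total adjacent occupied pairs: 22; unlike-type pairs: 2.

2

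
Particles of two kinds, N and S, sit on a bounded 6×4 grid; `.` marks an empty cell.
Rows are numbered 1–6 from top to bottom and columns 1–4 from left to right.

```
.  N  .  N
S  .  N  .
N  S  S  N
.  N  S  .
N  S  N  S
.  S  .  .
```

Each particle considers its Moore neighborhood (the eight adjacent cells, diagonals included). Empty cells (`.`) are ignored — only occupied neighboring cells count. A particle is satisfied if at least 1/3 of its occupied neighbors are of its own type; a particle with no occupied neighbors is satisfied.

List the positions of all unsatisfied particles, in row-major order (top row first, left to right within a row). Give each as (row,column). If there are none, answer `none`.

(5,3)

Row 1: (1,2)N 1/2 satisfied · (1,4)N 1/1 satisfied
Row 2: (2,1)S 1/3 satisfied · (2,3)N 3/5 satisfied
Row 3: (3,1)N 1/3 satisfied · (3,2)S 3/6 satisfied · (3,3)S 2/5 satisfied · (3,4)N 1/3 satisfied
Row 4: (4,2)N 3/7 satisfied · (4,3)S 4/7 satisfied
Row 5: (5,1)N 1/3 satisfied · (5,2)S 2/5 satisfied · (5,3)N 1/5 not · (5,4)S 1/2 satisfied
Row 6: (6,2)S 1/3 satisfied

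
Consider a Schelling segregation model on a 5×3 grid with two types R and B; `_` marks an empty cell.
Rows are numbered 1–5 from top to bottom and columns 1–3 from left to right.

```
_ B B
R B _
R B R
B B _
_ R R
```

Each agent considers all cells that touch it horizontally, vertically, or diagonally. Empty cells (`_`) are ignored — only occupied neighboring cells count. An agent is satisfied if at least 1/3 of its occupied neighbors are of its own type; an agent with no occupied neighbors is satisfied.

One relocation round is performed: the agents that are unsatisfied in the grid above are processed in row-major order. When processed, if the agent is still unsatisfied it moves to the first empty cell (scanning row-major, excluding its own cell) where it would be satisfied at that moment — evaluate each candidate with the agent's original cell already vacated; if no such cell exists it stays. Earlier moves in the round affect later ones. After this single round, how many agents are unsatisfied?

Initially unsatisfied (in order): (2,1), (3,1), (3,3).
  (2,1) → (4,3).
  (3,1) → (5,1).
  (3,3): no empty cell satisfies it; stays.
Resulting grid:
_ B B
_ B _
_ B R
B B R
R R R
Unsatisfied now: (3,3), (4,2).

2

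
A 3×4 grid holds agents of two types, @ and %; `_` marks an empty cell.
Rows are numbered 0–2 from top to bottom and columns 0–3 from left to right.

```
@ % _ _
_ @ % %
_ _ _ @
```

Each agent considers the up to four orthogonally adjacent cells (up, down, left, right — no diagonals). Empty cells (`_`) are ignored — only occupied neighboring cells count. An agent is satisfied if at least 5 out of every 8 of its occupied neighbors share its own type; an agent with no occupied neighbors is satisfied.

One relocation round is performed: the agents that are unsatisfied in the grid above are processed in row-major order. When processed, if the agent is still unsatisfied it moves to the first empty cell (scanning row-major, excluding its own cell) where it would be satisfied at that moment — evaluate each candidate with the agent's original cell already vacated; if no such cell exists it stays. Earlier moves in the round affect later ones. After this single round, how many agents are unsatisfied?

Initially unsatisfied (in order): (0,0), (0,1), (1,1), (1,2), (1,3), (2,3).
  (0,0) → (1,0).
  (0,1) → (0,2).
  (1,1) → (0,0).
  (1,2): now satisfied by earlier moves; stays.
  (1,3) → (0,3).
  (2,3): now satisfied by earlier moves; stays.
Resulting grid:
@ _ % %
@ _ % _
_ _ _ @
All satisfied now.

0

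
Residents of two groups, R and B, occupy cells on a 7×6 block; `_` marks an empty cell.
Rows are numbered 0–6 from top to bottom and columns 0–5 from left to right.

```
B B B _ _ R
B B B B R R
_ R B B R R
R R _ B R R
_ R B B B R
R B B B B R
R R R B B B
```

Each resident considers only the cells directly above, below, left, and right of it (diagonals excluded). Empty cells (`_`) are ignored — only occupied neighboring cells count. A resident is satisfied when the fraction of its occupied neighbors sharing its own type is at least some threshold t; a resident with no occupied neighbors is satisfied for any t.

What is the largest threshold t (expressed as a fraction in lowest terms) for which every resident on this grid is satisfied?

(0,0)B 2/2
(0,1)B 3/3
(0,2)B 2/2
(0,5)R 1/1
(1,0)B 2/2
(1,1)B 3/4
(1,2)B 4/4
(1,3)B 2/3
(1,4)R 2/3
(1,5)R 3/3
(2,1)R 1/3
(2,2)B 2/3
(2,3)B 3/4
(2,4)R 3/4
(2,5)R 3/3
(3,0)R 1/1
(3,1)R 3/3
(3,3)B 2/3
(3,4)R 2/4
(3,5)R 3/3
(4,1)R 1/3
(4,2)B 2/3
(4,3)B 4/4
(4,4)B 2/4
(4,5)R 2/3
(5,0)R 1/2
(5,1)B 1/4
(5,2)B 3/4
(5,3)B 4/4
(5,4)B 3/4
(5,5)R 1/3
(6,0)R 2/2
(6,1)R 2/3
(6,2)R 1/3
(6,3)B 2/3
(6,4)B 3/3
(6,5)B 1/2
The smallest same-type fraction is 1/4 at (5,1), which reduces to 1/4. Any threshold above that leaves this resident unsatisfied.

1/4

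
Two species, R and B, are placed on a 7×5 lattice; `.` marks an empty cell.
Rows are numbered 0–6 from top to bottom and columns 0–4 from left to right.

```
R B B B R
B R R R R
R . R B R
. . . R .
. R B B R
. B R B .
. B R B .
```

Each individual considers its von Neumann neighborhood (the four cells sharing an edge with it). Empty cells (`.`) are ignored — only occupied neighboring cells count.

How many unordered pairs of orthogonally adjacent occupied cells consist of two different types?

Scan each occupied cell's neighbors to the right and below so each pair is counted once.
Row 0: R(0,0)–B(0,1)≠ R(0,0)–B(1,0)≠ B(0,1)–B(0,2)= B(0,1)–R(1,1)≠ B(0,2)–B(0,3)= B(0,2)–R(1,2)≠ B(0,3)–R(0,4)≠ B(0,3)–R(1,3)≠ R(0,4)–R(1,4)=  → 6/9 unlike.
Row 1: B(1,0)–R(1,1)≠ B(1,0)–R(2,0)≠ R(1,1)–R(1,2)= R(1,2)–R(1,3)= R(1,2)–R(2,2)= R(1,3)–R(1,4)= R(1,3)–B(2,3)≠ R(1,4)–R(2,4)=  → 3/8 unlike.
Row 2: R(2,2)–B(2,3)≠ B(2,3)–R(2,4)≠ B(2,3)–R(3,3)≠  → 3/3 unlike.
Row 3: R(3,3)–B(4,3)≠  → 1/1 unlike.
Row 4: R(4,1)–B(4,2)≠ R(4,1)–B(5,1)≠ B(4,2)–B(4,3)= B(4,2)–R(5,2)≠ B(4,3)–R(4,4)≠ B(4,3)–B(5,3)=  → 4/6 unlike.
Row 5: B(5,1)–R(5,2)≠ B(5,1)–B(6,1)= R(5,2)–B(5,3)≠ R(5,2)–R(6,2)= B(5,3)–B(6,3)=  → 2/5 unlike.
Row 6: B(6,1)–R(6,2)≠ R(6,2)–B(6,3)≠  → 2/2 unlike.
Total adjacent occupied pairs: 34; unlike-type pairs: 21.

21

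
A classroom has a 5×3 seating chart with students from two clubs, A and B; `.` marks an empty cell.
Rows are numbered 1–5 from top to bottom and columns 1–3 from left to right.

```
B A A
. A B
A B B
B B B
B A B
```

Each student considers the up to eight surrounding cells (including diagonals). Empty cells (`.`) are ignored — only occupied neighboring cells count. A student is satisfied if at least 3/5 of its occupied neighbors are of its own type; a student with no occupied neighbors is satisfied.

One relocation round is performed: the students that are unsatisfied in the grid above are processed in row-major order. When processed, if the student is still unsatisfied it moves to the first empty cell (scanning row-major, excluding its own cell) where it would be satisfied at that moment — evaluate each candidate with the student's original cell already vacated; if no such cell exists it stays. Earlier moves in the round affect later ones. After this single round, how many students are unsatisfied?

4

Initially unsatisfied (in order): (1,1), (1,2), (2,2), (2,3), (3,1), (5,2).
  (1,1): no empty cell satisfies it; stays.
  (1,2): no empty cell satisfies it; stays.
  (2,2): no empty cell satisfies it; stays.
  (2,3): no empty cell satisfies it; stays.
  (3,1): no empty cell satisfies it; stays.
  (5,2) → (2,1).
Resulting grid:
B A A
A A B
A B B
B B B
B . B
Unsatisfied now: (1,1), (2,2), (2,3), (3,1).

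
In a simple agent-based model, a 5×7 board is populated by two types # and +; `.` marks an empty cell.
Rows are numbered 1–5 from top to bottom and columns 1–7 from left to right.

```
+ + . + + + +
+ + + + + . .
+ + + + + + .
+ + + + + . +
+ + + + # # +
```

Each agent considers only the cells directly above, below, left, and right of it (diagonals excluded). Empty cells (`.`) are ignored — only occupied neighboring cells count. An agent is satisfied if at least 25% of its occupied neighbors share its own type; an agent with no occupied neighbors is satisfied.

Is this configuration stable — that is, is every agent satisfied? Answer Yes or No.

Row 1: (1,1)+ 2/2 ok · (1,2)+ 2/2 ok · (1,4)+ 2/2 ok · (1,5)+ 3/3 ok · (1,6)+ 2/2 ok · (1,7)+ 1/1 ok
Row 2: (2,1)+ 3/3 ok · (2,2)+ 4/4 ok · (2,3)+ 3/3 ok · (2,4)+ 4/4 ok · (2,5)+ 3/3 ok
Row 3: (3,1)+ 3/3 ok · (3,2)+ 4/4 ok · (3,3)+ 4/4 ok · (3,4)+ 4/4 ok · (3,5)+ 4/4 ok · (3,6)+ 1/1 ok
Row 4: (4,1)+ 3/3 ok · (4,2)+ 4/4 ok · (4,3)+ 4/4 ok · (4,4)+ 4/4 ok · (4,5)+ 2/3 ok · (4,7)+ 1/1 ok
Row 5: (5,1)+ 2/2 ok · (5,2)+ 3/3 ok · (5,3)+ 3/3 ok · (5,4)+ 2/3 ok · (5,5)# 1/3 ok · (5,6)# 1/2 ok · (5,7)+ 1/2 ok
All meet the threshold, so the configuration is stable.

Yes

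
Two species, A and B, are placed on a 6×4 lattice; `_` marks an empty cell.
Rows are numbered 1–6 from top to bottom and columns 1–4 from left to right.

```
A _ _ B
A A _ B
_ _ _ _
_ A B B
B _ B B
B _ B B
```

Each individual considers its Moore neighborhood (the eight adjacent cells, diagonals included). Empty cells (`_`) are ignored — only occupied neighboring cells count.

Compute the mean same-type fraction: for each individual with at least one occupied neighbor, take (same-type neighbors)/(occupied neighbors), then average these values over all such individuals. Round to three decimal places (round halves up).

Row 1: (1,1)A 2/2 · (1,4)B 1/1
Row 2: (2,1)A 2/2 · (2,2)A 2/2 · (2,4)B 1/1
Row 4: (4,2)A 0/3 · (4,3)B 3/4 · (4,4)B 3/3
Row 5: (5,1)B 1/2 · (5,3)B 5/6 · (5,4)B 5/5
Row 6: (6,1)B 1/1 · (6,3)B 3/3 · (6,4)B 3/3
Sum over 14 individuals: 2/2 + 1/1 + 2/2 + 2/2 + 1/1 + 0/3 + 3/4 + 3/3 + 1/2 + 5/6 + 5/5 + 1/1 + 3/3 + 3/3 = 145/12; mean = 145/12 ÷ 14 = 145/168 = 0.863095… → 0.863.

0.863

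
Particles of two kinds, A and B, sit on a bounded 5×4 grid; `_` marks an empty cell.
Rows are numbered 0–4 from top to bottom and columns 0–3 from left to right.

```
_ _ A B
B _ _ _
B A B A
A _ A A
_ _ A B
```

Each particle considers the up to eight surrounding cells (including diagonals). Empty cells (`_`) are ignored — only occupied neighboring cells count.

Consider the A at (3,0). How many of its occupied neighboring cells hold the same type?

1

Occupied neighbors of (3,0): (2,0)=B, (2,1)=A.
Same type (A): 1 of 2.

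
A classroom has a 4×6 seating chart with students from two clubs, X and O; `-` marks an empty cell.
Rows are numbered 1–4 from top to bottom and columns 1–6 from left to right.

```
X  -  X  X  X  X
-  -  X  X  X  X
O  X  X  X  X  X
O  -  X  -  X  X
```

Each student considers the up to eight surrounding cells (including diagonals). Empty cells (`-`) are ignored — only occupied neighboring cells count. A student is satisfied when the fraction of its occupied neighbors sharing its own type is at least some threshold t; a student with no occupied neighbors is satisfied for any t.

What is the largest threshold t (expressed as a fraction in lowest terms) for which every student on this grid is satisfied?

1/2

(1,1)X — no occupied neighbors
(1,3)X 3/3
(1,4)X 5/5
(1,5)X 5/5
(1,6)X 3/3
(2,3)X 6/6
(2,4)X 8/8
(2,5)X 8/8
(2,6)X 5/5
(3,1)O 1/2
(3,2)X 3/5
(3,3)X 5/5
(3,4)X 7/7
(3,5)X 7/7
(3,6)X 5/5
(4,1)O 1/2
(4,3)X 3/3
(4,5)X 4/4
(4,6)X 3/3
The smallest same-type fraction is 1/2 at (3,1), which reduces to 1/2. Any threshold above that leaves this student unsatisfied.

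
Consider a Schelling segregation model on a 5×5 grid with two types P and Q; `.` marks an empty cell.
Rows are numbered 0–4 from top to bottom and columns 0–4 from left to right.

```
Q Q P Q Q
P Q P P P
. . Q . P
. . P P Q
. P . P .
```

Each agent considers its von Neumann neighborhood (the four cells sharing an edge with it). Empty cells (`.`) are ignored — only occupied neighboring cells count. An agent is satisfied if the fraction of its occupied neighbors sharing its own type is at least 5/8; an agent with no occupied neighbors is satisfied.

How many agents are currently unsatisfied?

Row 0: (0,0)Q 1/2 not · (0,1)Q 2/3 satisfied · (0,2)P 1/3 not · (0,3)Q 1/3 not · (0,4)Q 1/2 not
Row 1: (1,0)P 0/2 not · (1,1)Q 1/3 not · (1,2)P 2/4 not · (1,3)P 2/3 satisfied · (1,4)P 2/3 satisfied
Row 2: (2,2)Q 0/2 not · (2,4)P 1/2 not
Row 3: (3,2)P 1/2 not · (3,3)P 2/3 satisfied · (3,4)Q 0/2 not
Row 4: (4,1)P 0/0 satisfied · (4,3)P 1/1 satisfied
Unsatisfied: (0,0), (0,2), (0,3), (0,4), (1,0), (1,1), (1,2), (2,2), (2,4), (3,2), (3,4) — 11 in total.

11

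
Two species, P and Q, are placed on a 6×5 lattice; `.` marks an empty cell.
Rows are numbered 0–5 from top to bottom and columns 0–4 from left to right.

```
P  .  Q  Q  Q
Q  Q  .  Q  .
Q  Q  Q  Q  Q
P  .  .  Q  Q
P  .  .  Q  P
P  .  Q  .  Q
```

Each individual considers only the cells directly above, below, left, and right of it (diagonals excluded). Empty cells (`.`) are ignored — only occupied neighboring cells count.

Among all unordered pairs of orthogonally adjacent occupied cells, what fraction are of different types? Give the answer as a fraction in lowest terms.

Scan each occupied cell's neighbors to the right and below so each pair is counted once.
Row 0: P(0,0)–Q(1,0)≠ Q(0,2)–Q(0,3)= Q(0,3)–Q(0,4)= Q(0,3)–Q(1,3)=  → 1/4 unlike.
Row 1: Q(1,0)–Q(1,1)= Q(1,0)–Q(2,0)= Q(1,1)–Q(2,1)= Q(1,3)–Q(2,3)=  → 0/4 unlike.
Row 2: Q(2,0)–Q(2,1)= Q(2,0)–P(3,0)≠ Q(2,1)–Q(2,2)= Q(2,2)–Q(2,3)= Q(2,3)–Q(2,4)= Q(2,3)–Q(3,3)= Q(2,4)–Q(3,4)=  → 1/7 unlike.
Row 3: P(3,0)–P(4,0)= Q(3,3)–Q(3,4)= Q(3,3)–Q(4,3)= Q(3,4)–P(4,4)≠  → 1/4 unlike.
Row 4: P(4,0)–P(5,0)= Q(4,3)–P(4,4)≠ P(4,4)–Q(5,4)≠  → 2/3 unlike.
Total adjacent occupied pairs: 22; unlike-type pairs: 5.
5/22 is already in lowest terms.

5/22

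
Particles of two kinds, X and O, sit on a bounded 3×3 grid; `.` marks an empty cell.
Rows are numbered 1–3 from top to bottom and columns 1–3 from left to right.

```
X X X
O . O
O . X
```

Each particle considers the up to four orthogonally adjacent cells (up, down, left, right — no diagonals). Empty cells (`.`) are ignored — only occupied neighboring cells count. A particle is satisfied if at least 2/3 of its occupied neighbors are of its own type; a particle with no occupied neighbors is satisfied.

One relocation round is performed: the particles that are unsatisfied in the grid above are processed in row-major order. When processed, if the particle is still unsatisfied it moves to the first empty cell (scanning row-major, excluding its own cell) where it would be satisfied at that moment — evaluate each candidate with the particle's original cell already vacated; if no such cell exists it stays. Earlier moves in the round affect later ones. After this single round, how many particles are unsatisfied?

Initially unsatisfied (in order): (1,1), (1,3), (2,1), (2,3), (3,3).
  (1,1): no empty cell satisfies it; stays.
  (1,3): no empty cell satisfies it; stays.
  (2,1): no empty cell satisfies it; stays.
  (2,3): no empty cell satisfies it; stays.
  (3,3): no empty cell satisfies it; stays.
Resulting grid:
X X X
O . O
O . X
Unsatisfied now: (1,1), (1,3), (2,1), (2,3), (3,3).

5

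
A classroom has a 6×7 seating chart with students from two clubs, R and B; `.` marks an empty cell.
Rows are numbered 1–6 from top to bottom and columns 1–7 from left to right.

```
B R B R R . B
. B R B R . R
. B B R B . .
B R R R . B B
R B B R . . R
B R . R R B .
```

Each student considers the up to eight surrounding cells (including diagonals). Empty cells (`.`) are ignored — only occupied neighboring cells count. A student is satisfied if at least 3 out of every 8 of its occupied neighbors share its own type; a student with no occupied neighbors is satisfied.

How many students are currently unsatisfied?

Row 1: (1,1)B 1/2 satisfied · (1,2)R 1/4 not · (1,3)B 2/5 satisfied · (1,4)R 3/5 satisfied · (1,5)R 2/3 satisfied · (1,7)B 0/1 not
Row 2: (2,2)B 4/6 satisfied · (2,3)R 3/8 satisfied · (2,4)B 3/8 satisfied · (2,5)R 3/5 satisfied · (2,7)R 0/1 not
Row 3: (3,2)B 3/6 satisfied · (3,3)B 3/8 satisfied · (3,4)R 4/7 satisfied · (3,5)B 2/5 satisfied
Row 4: (4,1)B 2/4 satisfied · (4,2)R 2/7 not · (4,3)R 4/8 satisfied · (4,4)R 3/6 satisfied · (4,6)B 2/3 satisfied · (4,7)B 1/2 satisfied
Row 5: (5,1)R 2/5 satisfied · (5,2)B 3/7 satisfied · (5,3)B 1/7 not · (5,4)R 4/5 satisfied · (5,7)R 0/3 not
Row 6: (6,1)B 1/3 not · (6,2)R 1/4 not · (6,4)R 2/3 satisfied · (6,5)R 2/3 satisfied · (6,6)B 0/2 not
Unsatisfied: (1,2), (1,7), (2,7), (4,2), (5,3), (5,7), (6,1), (6,2), (6,6) — 9 in total.

9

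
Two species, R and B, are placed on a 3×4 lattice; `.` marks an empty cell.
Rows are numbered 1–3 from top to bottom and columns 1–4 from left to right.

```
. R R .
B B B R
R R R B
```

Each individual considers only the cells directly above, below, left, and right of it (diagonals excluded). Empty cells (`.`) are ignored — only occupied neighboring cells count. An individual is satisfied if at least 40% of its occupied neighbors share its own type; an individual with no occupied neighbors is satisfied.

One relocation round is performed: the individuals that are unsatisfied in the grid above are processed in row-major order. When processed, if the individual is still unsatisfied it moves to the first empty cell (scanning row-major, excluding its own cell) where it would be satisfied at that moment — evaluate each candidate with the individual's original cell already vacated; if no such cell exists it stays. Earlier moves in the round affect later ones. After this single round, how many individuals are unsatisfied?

3

Initially unsatisfied (in order): (2,3), (2,4), (3,3), (3,4).
  (2,3) → (1,1).
  (2,4) → (1,4).
  (3,3): now satisfied by earlier moves; stays.
  (3,4): no empty cell satisfies it; stays.
Resulting grid:
B R R R
B B . .
R R R B
Unsatisfied now: (1,2), (2,2), (3,4).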